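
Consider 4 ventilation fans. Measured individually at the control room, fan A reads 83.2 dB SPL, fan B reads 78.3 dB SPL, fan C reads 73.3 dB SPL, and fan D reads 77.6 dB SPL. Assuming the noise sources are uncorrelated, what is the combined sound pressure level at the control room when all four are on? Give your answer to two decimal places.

85.51 dB SPL

Uncorrelated sources add in intensity (power), not in dB.
L_total = 10·log₁₀(10^(83.2/10) + 10^(78.3/10) + 10^(73.3/10) + 10^(77.6/10)) = 10·log₁₀(355500000) = 85.51 dB SPL.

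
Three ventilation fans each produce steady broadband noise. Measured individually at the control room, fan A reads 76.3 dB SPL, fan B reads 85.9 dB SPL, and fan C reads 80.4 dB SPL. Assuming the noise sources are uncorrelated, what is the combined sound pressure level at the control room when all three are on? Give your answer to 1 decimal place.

Add the sources as powers (linear), then convert back to dB:
L_total = 10·log₁₀(10^(76.3/10) + 10^(85.9/10) + 10^(80.4/10)) = 10·log₁₀(541400000) = 87.3 dB SPL.

87.3 dB SPL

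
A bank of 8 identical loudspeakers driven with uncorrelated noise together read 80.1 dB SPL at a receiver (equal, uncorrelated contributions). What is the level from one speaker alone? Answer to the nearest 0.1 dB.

8 equal incoherent sources add 10·log₁₀(8) = 9.03 dB over one source.
L_one = 80.1 − 9.03 = 71.1 dB SPL.

71.1 dB SPL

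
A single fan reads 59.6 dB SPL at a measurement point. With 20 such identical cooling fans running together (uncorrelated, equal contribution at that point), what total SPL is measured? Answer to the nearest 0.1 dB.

20 equal incoherent sources raise the level by 10·log₁₀(20) = 13.01 dB.
L_total = 59.6 + 13.01 = 72.6 dB SPL.

72.6 dB SPL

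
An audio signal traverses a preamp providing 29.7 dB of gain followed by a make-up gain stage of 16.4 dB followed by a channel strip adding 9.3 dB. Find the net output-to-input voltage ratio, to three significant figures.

Net gain = 29.7 + 16.4 + 9.3 = 55.4 dB.
Voltage ratio = 10^(55.4/20) = 589.

589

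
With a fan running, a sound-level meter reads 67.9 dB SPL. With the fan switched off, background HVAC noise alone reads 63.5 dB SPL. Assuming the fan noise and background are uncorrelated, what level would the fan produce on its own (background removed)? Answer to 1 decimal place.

Remove the background by subtracting linear intensities:
L_src = 10·log₁₀(10^(67.9/10) − 10^(63.5/10)) = 10·log₁₀(3927000) = 65.9 dB SPL.

65.9 dB SPL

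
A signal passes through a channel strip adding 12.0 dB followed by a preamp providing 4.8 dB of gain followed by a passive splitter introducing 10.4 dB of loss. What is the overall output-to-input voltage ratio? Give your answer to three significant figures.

2.09

Net gain = 12.0 + 4.8 + (−10.4) = 6.4 dB.
Voltage ratio = 10^(6.4/20) = 2.09.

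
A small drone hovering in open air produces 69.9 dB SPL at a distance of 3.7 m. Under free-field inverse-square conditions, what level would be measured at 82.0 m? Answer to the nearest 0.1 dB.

Free-field point source: level drops by 20·log₁₀ of the distance ratio.
ΔL = −20·log₁₀(82.0/3.7) = -26.91 dB, so L₂ = 69.9 + (-26.91) = 43.0 dB SPL.

43.0 dB SPL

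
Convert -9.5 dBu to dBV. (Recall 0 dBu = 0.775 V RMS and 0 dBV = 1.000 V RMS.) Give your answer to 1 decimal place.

The offset between the scales is 20·log₁₀(0.775/1.000) = −2.214 dB.
So dBV = -9.5 − 2.214 = -11.7 dBV.

-11.7 dBV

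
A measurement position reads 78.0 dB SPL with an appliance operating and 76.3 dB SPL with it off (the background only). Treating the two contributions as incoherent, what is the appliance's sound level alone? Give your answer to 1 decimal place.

73.1 dB SPL

Background correction is a power subtraction:
L_src = 10·log₁₀(10^(78.0/10) − 10^(76.3/10)) = 10·log₁₀(20440000) = 73.1 dB SPL.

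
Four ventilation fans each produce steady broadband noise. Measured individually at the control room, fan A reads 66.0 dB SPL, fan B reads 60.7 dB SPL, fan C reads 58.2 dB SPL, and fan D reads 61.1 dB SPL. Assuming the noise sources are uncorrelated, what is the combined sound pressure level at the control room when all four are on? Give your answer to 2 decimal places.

68.52 dB SPL

Incoherent sources sum as intensities:
L_total = 10·log₁₀(10^(66.0/10) + 10^(60.7/10) + 10^(58.2/10) + 10^(61.1/10)) = 10·log₁₀(7105000) = 68.52 dB SPL.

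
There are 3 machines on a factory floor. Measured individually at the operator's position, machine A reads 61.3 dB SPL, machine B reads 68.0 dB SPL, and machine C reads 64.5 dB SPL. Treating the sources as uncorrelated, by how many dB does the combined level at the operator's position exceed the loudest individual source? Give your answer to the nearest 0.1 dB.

2.2 dB

Add the sources as powers (linear), then convert back to dB:
L_total = 10·log₁₀(10^(61.3/10) + 10^(68.0/10) + 10^(64.5/10)) = 70.20 dB SPL.
Excess over the loudest (68.0 dB): 70.20 − 68.0 = 2.2 dB.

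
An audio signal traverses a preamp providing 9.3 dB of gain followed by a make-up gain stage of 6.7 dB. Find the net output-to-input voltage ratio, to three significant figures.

Net gain = 9.3 + 6.7 = 16.0 dB.
Voltage ratio = 10^(16.0/20) = 6.31.

6.31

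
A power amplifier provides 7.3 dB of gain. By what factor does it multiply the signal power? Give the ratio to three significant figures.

5.37

Power ratio = 10^(dB/10).
10^(7.3/10) = 10^(0.7300) = 5.37.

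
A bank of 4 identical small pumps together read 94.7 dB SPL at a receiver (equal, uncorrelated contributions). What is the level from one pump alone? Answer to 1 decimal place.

88.7 dB SPL

4 equal incoherent sources add 10·log₁₀(4) = 6.02 dB over one source.
L_one = 94.7 − 6.02 = 88.7 dB SPL.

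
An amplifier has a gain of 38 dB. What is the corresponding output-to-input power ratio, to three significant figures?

6310

Power ratio = 10^(dB/10).
10^(38/10) = 10^(3.800) = 6310.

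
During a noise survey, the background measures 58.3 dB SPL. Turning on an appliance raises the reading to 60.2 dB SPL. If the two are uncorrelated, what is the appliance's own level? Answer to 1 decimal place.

55.7 dB SPL

Background correction is a power subtraction:
L_src = 10·log₁₀(10^(60.2/10) − 10^(58.3/10)) = 10·log₁₀(371000) = 55.7 dB SPL.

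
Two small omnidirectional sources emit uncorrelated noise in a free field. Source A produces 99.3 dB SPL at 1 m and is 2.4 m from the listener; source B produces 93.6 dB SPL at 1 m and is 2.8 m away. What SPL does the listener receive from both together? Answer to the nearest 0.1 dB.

At the listener: L_A = 99.3 − 20·log₁₀(2.4) = 91.70 dB; L_B = 93.6 − 20·log₁₀(2.8) = 84.66 dB.
Combined: 10·log₁₀(10^(91.70/10)+10^(84.66/10)) = 92.5 dB SPL.

92.5 dB SPL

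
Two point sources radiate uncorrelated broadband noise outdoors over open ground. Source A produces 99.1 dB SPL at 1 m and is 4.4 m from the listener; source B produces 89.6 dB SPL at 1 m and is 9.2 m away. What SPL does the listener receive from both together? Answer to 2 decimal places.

86.34 dB SPL

At the listener: L_A = 99.1 − 20·log₁₀(4.4) = 86.231 dB; L_B = 89.6 − 20·log₁₀(9.2) = 70.324 dB.
Combined: 10·log₁₀(10^(86.231/10)+10^(70.324/10)) = 86.34 dB SPL.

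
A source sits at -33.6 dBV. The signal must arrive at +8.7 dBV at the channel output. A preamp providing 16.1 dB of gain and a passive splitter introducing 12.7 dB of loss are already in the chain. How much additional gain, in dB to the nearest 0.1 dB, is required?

38.9 dB

The required make-up gain is the shortfall in the dB sum.
G = +8.7 − (-33.6) − 16.1 + 12.7 = 38.9 dB.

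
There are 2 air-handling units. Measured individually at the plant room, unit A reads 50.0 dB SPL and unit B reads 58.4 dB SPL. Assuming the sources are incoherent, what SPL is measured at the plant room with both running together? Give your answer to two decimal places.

Add the sources as powers (linear), then convert back to dB:
L_total = 10·log₁₀(10^(50.0/10) + 10^(58.4/10)) = 10·log₁₀(791800) = 58.99 dB SPL.

58.99 dB SPL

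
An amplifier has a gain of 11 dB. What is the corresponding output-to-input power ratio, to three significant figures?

12.6

Power ratio = 10^(dB/10).
10^(11/10) = 10^(1.100) = 12.6.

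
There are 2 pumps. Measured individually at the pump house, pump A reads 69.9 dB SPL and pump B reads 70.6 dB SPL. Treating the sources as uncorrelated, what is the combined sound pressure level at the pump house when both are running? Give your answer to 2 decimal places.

73.27 dB SPL

Uncorrelated sources add in intensity (power), not in dB.
L_total = 10·log₁₀(10^(69.9/10) + 10^(70.6/10)) = 10·log₁₀(21250000) = 73.27 dB SPL.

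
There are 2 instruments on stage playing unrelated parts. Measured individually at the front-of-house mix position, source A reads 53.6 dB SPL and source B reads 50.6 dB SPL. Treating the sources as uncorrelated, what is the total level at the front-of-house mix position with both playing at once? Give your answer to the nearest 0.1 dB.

55.4 dB SPL

Incoherent sources sum as intensities:
L_total = 10·log₁₀(10^(53.6/10) + 10^(50.6/10)) = 10·log₁₀(343900) = 55.4 dB SPL.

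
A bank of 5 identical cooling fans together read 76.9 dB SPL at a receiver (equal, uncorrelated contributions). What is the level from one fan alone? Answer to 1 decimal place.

69.9 dB SPL

5 equal incoherent sources add 10·log₁₀(5) = 6.99 dB over one source.
L_one = 76.9 − 6.99 = 69.9 dB SPL.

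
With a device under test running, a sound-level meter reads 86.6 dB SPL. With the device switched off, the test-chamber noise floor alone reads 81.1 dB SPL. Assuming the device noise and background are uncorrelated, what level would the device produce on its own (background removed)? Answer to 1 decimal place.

85.2 dB SPL

Background correction is a power subtraction:
L_src = 10·log₁₀(10^(86.6/10) − 10^(81.1/10)) = 10·log₁₀(328300000) = 85.2 dB SPL.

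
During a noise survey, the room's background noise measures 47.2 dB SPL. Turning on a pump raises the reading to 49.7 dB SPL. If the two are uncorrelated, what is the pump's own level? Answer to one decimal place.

46.1 dB SPL

Background correction is a power subtraction:
L_src = 10·log₁₀(10^(49.7/10) − 10^(47.2/10)) = 10·log₁₀(40840) = 46.1 dB SPL.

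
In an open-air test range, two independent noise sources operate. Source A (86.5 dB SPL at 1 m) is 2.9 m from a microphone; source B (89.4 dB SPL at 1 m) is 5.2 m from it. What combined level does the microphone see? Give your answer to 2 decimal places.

At the listener: L_A = 86.5 − 20·log₁₀(2.9) = 77.252 dB; L_B = 89.4 − 20·log₁₀(5.2) = 75.080 dB.
Combined: 10·log₁₀(10^(77.252/10)+10^(75.080/10)) = 79.31 dB SPL.

79.31 dB SPL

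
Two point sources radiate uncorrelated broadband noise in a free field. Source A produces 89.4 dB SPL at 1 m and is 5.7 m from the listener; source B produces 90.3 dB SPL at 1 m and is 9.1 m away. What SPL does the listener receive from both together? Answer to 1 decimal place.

76.0 dB SPL

At the listener: L_A = 89.4 − 20·log₁₀(5.7) = 74.28 dB; L_B = 90.3 − 20·log₁₀(9.1) = 71.12 dB.
Combined: 10·log₁₀(10^(74.28/10)+10^(71.12/10)) = 76.0 dB SPL.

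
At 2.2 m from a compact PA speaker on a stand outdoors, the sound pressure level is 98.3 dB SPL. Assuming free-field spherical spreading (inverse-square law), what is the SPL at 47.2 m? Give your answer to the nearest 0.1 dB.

Inverse-square spreading gives ΔL = −20·log₁₀(d₂/d₁).
ΔL = −20·log₁₀(47.2/2.2) = -26.63 dB, so L₂ = 98.3 + (-26.63) = 71.7 dB SPL.

71.7 dB SPL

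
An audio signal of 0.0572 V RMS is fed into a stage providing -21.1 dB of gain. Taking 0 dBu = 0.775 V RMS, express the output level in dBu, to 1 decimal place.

Input level: 20·log₁₀(0.0572/0.775) = -22.64 dBu.
Output: -22.64 − 21.1 = -43.7 dBu.

-43.7 dBu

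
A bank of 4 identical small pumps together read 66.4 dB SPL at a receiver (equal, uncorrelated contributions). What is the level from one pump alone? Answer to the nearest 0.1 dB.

60.4 dB SPL

4 equal incoherent sources add 10·log₁₀(4) = 6.02 dB over one source.
L_one = 66.4 − 6.02 = 60.4 dB SPL.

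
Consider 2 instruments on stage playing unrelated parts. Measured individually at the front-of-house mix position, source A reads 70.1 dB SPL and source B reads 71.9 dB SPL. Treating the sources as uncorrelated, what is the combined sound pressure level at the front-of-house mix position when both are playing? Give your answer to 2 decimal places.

74.10 dB SPL

Add the sources as powers (linear), then convert back to dB:
L_total = 10·log₁₀(10^(70.1/10) + 10^(71.9/10)) = 10·log₁₀(25720000) = 74.10 dB SPL.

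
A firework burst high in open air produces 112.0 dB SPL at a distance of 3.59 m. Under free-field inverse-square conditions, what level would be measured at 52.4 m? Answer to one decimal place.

88.7 dB SPL

Inverse-square spreading gives ΔL = −20·log₁₀(d₂/d₁).
ΔL = −20·log₁₀(52.4/3.59) = -23.28 dB, so L₂ = 112.0 + (-23.28) = 88.7 dB SPL.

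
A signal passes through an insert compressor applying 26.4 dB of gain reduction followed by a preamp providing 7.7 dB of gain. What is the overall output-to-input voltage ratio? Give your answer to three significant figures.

Net gain = (−26.4) + 7.7 = -18.7 dB.
Voltage ratio = 10^(-18.7/20) = 0.116.

0.116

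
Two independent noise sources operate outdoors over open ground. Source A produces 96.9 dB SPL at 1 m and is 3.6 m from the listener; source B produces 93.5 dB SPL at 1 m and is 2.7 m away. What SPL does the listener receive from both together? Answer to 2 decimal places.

88.36 dB SPL

At the listener: L_A = 96.9 − 20·log₁₀(3.6) = 85.774 dB; L_B = 93.5 − 20·log₁₀(2.7) = 84.873 dB.
Combined: 10·log₁₀(10^(85.774/10)+10^(84.873/10)) = 88.36 dB SPL.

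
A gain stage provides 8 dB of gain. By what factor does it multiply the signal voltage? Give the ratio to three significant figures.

2.51

Voltage ratio = 10^(dB/20).
10^(8/20) = 10^(0.4000) = 2.51.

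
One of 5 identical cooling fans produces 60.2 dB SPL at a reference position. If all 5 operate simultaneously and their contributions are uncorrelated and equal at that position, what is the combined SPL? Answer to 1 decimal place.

67.2 dB SPL

5 equal incoherent sources raise the level by 10·log₁₀(5) = 6.99 dB.
L_total = 60.2 + 6.99 = 67.2 dB SPL.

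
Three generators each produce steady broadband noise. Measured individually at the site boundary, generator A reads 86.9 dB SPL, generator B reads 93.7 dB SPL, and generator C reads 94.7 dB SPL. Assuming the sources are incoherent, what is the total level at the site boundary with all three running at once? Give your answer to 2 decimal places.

97.62 dB SPL

Uncorrelated sources add in intensity (power), not in dB.
L_total = 10·log₁₀(10^(86.9/10) + 10^(93.7/10) + 10^(94.7/10)) = 10·log₁₀(5785000000) = 97.62 dB SPL.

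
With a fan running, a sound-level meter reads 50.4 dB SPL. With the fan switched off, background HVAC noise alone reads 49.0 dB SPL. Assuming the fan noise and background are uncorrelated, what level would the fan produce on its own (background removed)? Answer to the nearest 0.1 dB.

Remove the background by subtracting linear intensities:
L_src = 10·log₁₀(10^(50.4/10) − 10^(49.0/10)) = 10·log₁₀(30210) = 44.8 dB SPL.

44.8 dB SPL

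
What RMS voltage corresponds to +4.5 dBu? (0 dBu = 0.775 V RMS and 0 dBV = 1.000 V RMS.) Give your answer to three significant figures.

1.30 V

V = 0.775 V × 10^(+4.5/20).
= 0.775 × 1.679 = 1.30 V.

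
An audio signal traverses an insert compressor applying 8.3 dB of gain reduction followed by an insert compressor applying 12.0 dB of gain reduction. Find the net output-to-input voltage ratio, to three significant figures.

Net gain = (−8.3) + (−12.0) = -20.3 dB.
Voltage ratio = 10^(-20.3/20) = 0.0966.

0.0966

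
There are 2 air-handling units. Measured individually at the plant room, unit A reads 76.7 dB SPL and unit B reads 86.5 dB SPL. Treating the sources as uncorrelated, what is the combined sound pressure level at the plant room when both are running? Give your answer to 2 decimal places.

Uncorrelated sources add in intensity (power), not in dB.
L_total = 10·log₁₀(10^(76.7/10) + 10^(86.5/10)) = 10·log₁₀(493500000) = 86.93 dB SPL.

86.93 dB SPL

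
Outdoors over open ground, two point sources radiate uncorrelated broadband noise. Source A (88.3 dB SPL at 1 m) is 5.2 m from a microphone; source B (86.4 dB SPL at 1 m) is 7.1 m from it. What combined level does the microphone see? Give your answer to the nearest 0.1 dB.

At the listener: L_A = 88.3 − 20·log₁₀(5.2) = 73.98 dB; L_B = 86.4 − 20·log₁₀(7.1) = 69.37 dB.
Combined: 10·log₁₀(10^(73.98/10)+10^(69.37/10)) = 75.3 dB SPL.

75.3 dB SPL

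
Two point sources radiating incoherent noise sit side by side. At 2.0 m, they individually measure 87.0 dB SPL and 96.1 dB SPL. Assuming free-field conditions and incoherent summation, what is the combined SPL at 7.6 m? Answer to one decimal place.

85.0 dB SPL

Combined at 2.0 m: 10·log₁₀(10^(87.0/10)+10^(96.1/10)) = 96.60 dB SPL.
Then apply −20·log₁₀(7.6/2.0) = -11.60 dB → 85.0 dB SPL.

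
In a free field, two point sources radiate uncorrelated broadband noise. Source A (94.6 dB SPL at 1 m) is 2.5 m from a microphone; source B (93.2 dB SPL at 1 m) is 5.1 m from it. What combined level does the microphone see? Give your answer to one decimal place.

87.3 dB SPL

At the listener: L_A = 94.6 − 20·log₁₀(2.5) = 86.64 dB; L_B = 93.2 − 20·log₁₀(5.1) = 79.05 dB.
Combined: 10·log₁₀(10^(86.64/10)+10^(79.05/10)) = 87.3 dB SPL.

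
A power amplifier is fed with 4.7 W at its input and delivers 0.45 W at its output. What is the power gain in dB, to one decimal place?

-10.2 dB

Power ratio → dB uses the 10·log₁₀ form:
10·log₁₀(0.45/4.7) = 10·log₁₀(0.09574) = -10.2 dB.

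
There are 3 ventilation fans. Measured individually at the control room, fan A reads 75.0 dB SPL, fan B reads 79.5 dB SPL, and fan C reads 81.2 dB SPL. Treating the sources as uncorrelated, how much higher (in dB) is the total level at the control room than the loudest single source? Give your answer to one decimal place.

Add the sources as powers (linear), then convert back to dB:
L_total = 10·log₁₀(10^(75.0/10) + 10^(79.5/10) + 10^(81.2/10)) = 84.02 dB SPL.
Excess over the loudest (81.2 dB): 84.02 − 81.2 = 2.8 dB.

2.8 dB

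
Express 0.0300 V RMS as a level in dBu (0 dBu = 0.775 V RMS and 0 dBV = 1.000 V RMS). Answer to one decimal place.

dBu = 20·log₁₀(V / 0.775 V).
20·log₁₀(0.0300/0.775) = -28.2 dBu.

-28.2 dBu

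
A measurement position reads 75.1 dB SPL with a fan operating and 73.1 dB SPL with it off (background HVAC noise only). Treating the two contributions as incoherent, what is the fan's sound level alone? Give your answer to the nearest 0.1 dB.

70.8 dB SPL

Subtract intensities: L_src = 10·log₁₀(10^(L_total/10) − 10^(L_bg/10)).
L_src = 10·log₁₀(10^(75.1/10) − 10^(73.1/10)) = 10·log₁₀(11940000) = 70.8 dB SPL.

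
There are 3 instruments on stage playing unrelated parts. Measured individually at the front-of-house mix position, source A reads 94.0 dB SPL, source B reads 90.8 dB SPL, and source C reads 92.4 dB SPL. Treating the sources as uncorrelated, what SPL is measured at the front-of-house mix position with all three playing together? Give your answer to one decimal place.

Incoherent sources sum as intensities:
L_total = 10·log₁₀(10^(94.0/10) + 10^(90.8/10) + 10^(92.4/10)) = 10·log₁₀(5452000000) = 97.4 dB SPL.

97.4 dB SPL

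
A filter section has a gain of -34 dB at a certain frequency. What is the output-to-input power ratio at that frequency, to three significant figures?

0.000398

Power ratio = 10^(dB/10).
10^(-34/10) = 10^(-3.400) = 0.000398.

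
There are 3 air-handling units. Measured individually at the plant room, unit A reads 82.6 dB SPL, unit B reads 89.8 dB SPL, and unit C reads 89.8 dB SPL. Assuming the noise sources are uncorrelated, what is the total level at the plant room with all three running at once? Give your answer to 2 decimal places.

93.21 dB SPL

Uncorrelated sources add in intensity (power), not in dB.
L_total = 10·log₁₀(10^(82.6/10) + 10^(89.8/10) + 10^(89.8/10)) = 10·log₁₀(2092000000) = 93.21 dB SPL.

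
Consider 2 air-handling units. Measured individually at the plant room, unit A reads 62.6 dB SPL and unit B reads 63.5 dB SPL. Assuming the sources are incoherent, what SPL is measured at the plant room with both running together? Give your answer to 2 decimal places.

66.08 dB SPL

Incoherent sources sum as intensities:
L_total = 10·log₁₀(10^(62.6/10) + 10^(63.5/10)) = 10·log₁₀(4058000) = 66.08 dB SPL.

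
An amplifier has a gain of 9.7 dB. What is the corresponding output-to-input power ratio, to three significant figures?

Power ratio = 10^(dB/10).
10^(9.7/10) = 10^(0.9700) = 9.33.

9.33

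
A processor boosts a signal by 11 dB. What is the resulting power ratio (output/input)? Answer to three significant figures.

12.6

Power ratio = 10^(dB/10).
10^(11/10) = 10^(1.100) = 12.6.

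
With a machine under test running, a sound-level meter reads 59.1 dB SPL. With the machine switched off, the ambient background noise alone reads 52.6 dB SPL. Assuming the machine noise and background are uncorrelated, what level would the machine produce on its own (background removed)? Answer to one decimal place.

Subtract intensities: L_src = 10·log₁₀(10^(L_total/10) − 10^(L_bg/10)).
L_src = 10·log₁₀(10^(59.1/10) − 10^(52.6/10)) = 10·log₁₀(630900) = 58.0 dB SPL.

58.0 dB SPL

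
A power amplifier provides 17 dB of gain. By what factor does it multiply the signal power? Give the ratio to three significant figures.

50.1

Power ratio = 10^(dB/10).
10^(17/10) = 10^(1.700) = 50.1.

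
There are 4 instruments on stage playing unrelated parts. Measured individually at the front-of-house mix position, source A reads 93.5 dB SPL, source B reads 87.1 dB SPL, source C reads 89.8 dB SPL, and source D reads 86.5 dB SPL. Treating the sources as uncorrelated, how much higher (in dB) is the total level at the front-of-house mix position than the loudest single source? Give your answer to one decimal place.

Incoherent sources sum as intensities:
L_total = 10·log₁₀(10^(93.5/10) + 10^(87.1/10) + 10^(89.8/10) + 10^(86.5/10)) = 96.18 dB SPL.
Excess over the loudest (93.5 dB): 96.18 − 93.5 = 2.7 dB.

2.7 dB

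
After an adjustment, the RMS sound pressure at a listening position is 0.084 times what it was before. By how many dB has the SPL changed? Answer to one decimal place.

-21.5 dB

SPL change from a pressure ratio uses the 20·log₁₀ form:
20·log₁₀(0.084) = -21.5 dB.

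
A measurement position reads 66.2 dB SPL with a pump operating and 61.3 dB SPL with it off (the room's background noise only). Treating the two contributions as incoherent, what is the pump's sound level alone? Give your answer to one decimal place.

64.5 dB SPL

Background correction is a power subtraction:
L_src = 10·log₁₀(10^(66.2/10) − 10^(61.3/10)) = 10·log₁₀(2820000) = 64.5 dB SPL.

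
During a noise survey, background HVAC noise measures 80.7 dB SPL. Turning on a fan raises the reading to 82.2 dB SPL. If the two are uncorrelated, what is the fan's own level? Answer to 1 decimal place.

76.9 dB SPL

Subtract intensities: L_src = 10·log₁₀(10^(L_total/10) − 10^(L_bg/10)).
L_src = 10·log₁₀(10^(82.2/10) − 10^(80.7/10)) = 10·log₁₀(48470000) = 76.9 dB SPL.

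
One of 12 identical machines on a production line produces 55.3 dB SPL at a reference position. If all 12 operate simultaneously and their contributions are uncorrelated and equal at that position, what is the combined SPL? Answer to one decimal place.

12 equal incoherent sources raise the level by 10·log₁₀(12) = 10.79 dB.
L_total = 55.3 + 10.79 = 66.1 dB SPL.

66.1 dB SPL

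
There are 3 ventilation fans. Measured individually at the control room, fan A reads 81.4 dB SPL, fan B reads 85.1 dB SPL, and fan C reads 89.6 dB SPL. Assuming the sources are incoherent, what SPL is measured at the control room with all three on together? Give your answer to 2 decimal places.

Uncorrelated sources add in intensity (power), not in dB.
L_total = 10·log₁₀(10^(81.4/10) + 10^(85.1/10) + 10^(89.6/10)) = 10·log₁₀(1374000000) = 91.38 dB SPL.

91.38 dB SPL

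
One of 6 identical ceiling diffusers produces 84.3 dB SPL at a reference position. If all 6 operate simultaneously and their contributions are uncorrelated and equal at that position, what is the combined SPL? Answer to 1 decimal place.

6 equal incoherent sources raise the level by 10·log₁₀(6) = 7.78 dB.
L_total = 84.3 + 7.78 = 92.1 dB SPL.

92.1 dB SPL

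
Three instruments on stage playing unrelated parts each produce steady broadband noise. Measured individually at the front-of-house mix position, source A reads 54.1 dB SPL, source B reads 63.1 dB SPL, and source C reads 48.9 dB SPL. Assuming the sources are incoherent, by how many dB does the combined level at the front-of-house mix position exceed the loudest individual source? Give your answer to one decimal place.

Incoherent sources sum as intensities:
L_total = 10·log₁₀(10^(54.1/10) + 10^(63.1/10) + 10^(48.9/10)) = 63.76 dB SPL.
Excess over the loudest (63.1 dB): 63.76 − 63.1 = 0.7 dB.

0.7 dB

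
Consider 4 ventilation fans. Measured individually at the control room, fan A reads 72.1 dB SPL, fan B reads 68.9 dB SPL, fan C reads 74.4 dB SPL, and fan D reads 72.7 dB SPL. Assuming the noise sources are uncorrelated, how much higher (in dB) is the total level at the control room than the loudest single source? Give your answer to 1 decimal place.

4.1 dB

Uncorrelated sources add in intensity (power), not in dB.
L_total = 10·log₁₀(10^(72.1/10) + 10^(68.9/10) + 10^(74.4/10) + 10^(72.7/10)) = 78.46 dB SPL.
Excess over the loudest (74.4 dB): 78.46 − 74.4 = 4.1 dB.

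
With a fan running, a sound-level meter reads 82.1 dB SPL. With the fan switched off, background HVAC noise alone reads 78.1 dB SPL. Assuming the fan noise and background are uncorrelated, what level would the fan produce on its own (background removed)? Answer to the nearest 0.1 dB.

Background correction is a power subtraction:
L_src = 10·log₁₀(10^(82.1/10) − 10^(78.1/10)) = 10·log₁₀(97620000) = 79.9 dB SPL.

79.9 dB SPL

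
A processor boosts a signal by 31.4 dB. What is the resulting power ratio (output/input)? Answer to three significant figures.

Power ratio = 10^(dB/10).
10^(31.4/10) = 10^(3.140) = 1380.

1380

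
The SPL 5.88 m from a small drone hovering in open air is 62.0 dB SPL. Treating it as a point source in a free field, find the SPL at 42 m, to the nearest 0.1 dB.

Inverse-square spreading gives ΔL = −20·log₁₀(d₂/d₁).
ΔL = −20·log₁₀(42/5.88) = -17.08 dB, so L₂ = 62.0 + (-17.08) = 44.9 dB SPL.

44.9 dB SPL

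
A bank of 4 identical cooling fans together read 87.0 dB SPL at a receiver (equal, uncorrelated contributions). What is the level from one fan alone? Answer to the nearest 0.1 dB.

81.0 dB SPL

4 equal incoherent sources add 10·log₁₀(4) = 6.02 dB over one source.
L_one = 87.0 − 6.02 = 81.0 dB SPL.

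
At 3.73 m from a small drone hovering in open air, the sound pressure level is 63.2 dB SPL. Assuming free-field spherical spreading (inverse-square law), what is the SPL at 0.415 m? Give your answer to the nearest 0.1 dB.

Inverse-square spreading gives ΔL = −20·log₁₀(d₂/d₁).
ΔL = −20·log₁₀(0.415/3.73) = 19.07 dB, so L₂ = 63.2 + (19.07) = 82.3 dB SPL.

82.3 dB SPL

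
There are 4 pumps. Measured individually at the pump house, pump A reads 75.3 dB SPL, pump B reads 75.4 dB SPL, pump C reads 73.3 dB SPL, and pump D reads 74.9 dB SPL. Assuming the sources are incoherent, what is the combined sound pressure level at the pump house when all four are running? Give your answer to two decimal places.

Add the sources as powers (linear), then convert back to dB:
L_total = 10·log₁₀(10^(75.3/10) + 10^(75.4/10) + 10^(73.3/10) + 10^(74.9/10)) = 10·log₁₀(120800000) = 80.82 dB SPL.

80.82 dB SPL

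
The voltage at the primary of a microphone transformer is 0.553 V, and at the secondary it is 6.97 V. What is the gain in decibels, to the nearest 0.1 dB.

Voltage ratio → dB uses the 20·log₁₀ form:
20·log₁₀(6.97/0.553) = 20·log₁₀(12.60) = 22.0 dB.

22.0 dB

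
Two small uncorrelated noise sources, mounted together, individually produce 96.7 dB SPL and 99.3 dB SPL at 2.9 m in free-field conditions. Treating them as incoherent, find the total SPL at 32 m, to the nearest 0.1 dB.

80.3 dB SPL

Combined at 2.9 m: 10·log₁₀(10^(96.7/10)+10^(99.3/10)) = 101.20 dB SPL.
Then apply −20·log₁₀(32/2.9) = -20.86 dB → 80.3 dB SPL.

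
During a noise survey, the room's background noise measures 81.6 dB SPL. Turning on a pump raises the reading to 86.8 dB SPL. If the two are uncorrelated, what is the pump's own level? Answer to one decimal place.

85.2 dB SPL

Background correction is a power subtraction:
L_src = 10·log₁₀(10^(86.8/10) − 10^(81.6/10)) = 10·log₁₀(334100000) = 85.2 dB SPL.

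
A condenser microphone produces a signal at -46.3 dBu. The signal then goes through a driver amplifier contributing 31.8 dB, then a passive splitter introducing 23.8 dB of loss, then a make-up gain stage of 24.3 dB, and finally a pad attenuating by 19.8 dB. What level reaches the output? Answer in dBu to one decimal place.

-33.8 dBu

In dB, series stages simply add:
-46.3 + 31.8 − 23.8 + 24.3 − 19.8 = -33.8 dBu.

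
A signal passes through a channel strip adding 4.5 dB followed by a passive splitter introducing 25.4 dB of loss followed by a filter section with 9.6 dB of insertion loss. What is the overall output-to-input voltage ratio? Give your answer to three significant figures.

0.0299

Net gain = 4.5 + (−25.4) + (−9.6) = -30.5 dB.
Voltage ratio = 10^(-30.5/20) = 0.0299.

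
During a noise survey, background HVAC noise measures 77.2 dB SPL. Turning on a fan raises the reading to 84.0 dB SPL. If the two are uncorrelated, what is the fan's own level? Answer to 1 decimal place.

83.0 dB SPL

Remove the background by subtracting linear intensities:
L_src = 10·log₁₀(10^(84.0/10) − 10^(77.2/10)) = 10·log₁₀(198700000) = 83.0 dB SPL.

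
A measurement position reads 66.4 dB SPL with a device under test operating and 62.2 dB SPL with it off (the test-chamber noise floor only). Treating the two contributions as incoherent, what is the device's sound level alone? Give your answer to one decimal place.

Remove the background by subtracting linear intensities:
L_src = 10·log₁₀(10^(66.4/10) − 10^(62.2/10)) = 10·log₁₀(2706000) = 64.3 dB SPL.

64.3 dB SPL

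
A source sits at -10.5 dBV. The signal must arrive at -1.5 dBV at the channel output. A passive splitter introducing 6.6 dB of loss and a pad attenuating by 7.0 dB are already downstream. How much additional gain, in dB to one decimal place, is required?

22.6 dB

The required make-up gain is the shortfall in the dB sum.
G = -1.5 − (-10.5) + 6.6 + 7.0 = 22.6 dB.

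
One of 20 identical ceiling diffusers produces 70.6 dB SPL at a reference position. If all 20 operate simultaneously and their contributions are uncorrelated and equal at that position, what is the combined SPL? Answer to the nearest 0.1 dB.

20 equal incoherent sources raise the level by 10·log₁₀(20) = 13.01 dB.
L_total = 70.6 + 13.01 = 83.6 dB SPL.

83.6 dB SPL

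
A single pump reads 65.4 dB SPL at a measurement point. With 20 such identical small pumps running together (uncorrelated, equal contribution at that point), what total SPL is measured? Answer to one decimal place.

78.4 dB SPL

20 equal incoherent sources raise the level by 10·log₁₀(20) = 13.01 dB.
L_total = 65.4 + 13.01 = 78.4 dB SPL.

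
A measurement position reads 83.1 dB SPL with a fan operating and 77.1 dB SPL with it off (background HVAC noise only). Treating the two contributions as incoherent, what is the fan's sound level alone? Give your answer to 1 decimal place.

Subtract intensities: L_src = 10·log₁₀(10^(L_total/10) − 10^(L_bg/10)).
L_src = 10·log₁₀(10^(83.1/10) − 10^(77.1/10)) = 10·log₁₀(152900000) = 81.8 dB SPL.

81.8 dB SPL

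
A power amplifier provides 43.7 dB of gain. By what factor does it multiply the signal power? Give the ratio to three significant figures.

23400

Power ratio = 10^(dB/10).
10^(43.7/10) = 10^(4.370) = 23400.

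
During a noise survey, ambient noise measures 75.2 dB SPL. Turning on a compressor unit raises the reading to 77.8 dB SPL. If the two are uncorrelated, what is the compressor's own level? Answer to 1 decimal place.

Remove the background by subtracting linear intensities:
L_src = 10·log₁₀(10^(77.8/10) − 10^(75.2/10)) = 10·log₁₀(27140000) = 74.3 dB SPL.

74.3 dB SPL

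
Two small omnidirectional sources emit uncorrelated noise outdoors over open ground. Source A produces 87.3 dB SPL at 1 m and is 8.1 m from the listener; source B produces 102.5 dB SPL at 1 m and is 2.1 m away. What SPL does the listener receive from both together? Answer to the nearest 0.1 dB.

96.1 dB SPL

At the listener: L_A = 87.3 − 20·log₁₀(8.1) = 69.13 dB; L_B = 102.5 − 20·log₁₀(2.1) = 96.06 dB.
Combined: 10·log₁₀(10^(69.13/10)+10^(96.06/10)) = 96.1 dB SPL.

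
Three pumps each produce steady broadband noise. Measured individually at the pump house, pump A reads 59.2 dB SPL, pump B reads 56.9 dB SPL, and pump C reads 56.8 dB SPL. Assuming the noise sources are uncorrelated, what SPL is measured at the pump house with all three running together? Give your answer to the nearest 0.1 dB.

62.6 dB SPL

Incoherent sources sum as intensities:
L_total = 10·log₁₀(10^(59.2/10) + 10^(56.9/10) + 10^(56.8/10)) = 10·log₁₀(1800000) = 62.6 dB SPL.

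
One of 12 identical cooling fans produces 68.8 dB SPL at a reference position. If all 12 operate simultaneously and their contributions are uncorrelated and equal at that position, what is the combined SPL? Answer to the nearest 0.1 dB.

12 equal incoherent sources raise the level by 10·log₁₀(12) = 10.79 dB.
L_total = 68.8 + 10.79 = 79.6 dB SPL.

79.6 dB SPL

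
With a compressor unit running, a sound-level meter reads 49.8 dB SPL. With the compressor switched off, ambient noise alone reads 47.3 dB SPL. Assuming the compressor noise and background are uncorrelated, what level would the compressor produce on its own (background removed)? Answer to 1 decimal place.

Subtract intensities: L_src = 10·log₁₀(10^(L_total/10) − 10^(L_bg/10)).
L_src = 10·log₁₀(10^(49.8/10) − 10^(47.3/10)) = 10·log₁₀(41800) = 46.2 dB SPL.

46.2 dB SPL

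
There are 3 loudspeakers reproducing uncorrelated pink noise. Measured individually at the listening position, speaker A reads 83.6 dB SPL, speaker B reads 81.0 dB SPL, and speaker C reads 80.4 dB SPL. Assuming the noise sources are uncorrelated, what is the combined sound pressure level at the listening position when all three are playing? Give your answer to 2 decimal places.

86.67 dB SPL

Incoherent sources sum as intensities:
L_total = 10·log₁₀(10^(83.6/10) + 10^(81.0/10) + 10^(80.4/10)) = 10·log₁₀(464600000) = 86.67 dB SPL.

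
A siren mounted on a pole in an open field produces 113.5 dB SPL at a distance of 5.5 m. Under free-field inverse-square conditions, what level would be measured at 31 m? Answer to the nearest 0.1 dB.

98.5 dB SPL

Inverse-square spreading gives ΔL = −20·log₁₀(d₂/d₁).
ΔL = −20·log₁₀(31/5.5) = -15.02 dB, so L₂ = 113.5 + (-15.02) = 98.5 dB SPL.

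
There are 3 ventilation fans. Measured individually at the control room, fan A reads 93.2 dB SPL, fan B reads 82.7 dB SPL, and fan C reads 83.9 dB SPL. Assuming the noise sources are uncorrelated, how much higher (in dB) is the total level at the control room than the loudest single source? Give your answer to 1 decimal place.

0.8 dB

Uncorrelated sources add in intensity (power), not in dB.
L_total = 10·log₁₀(10^(93.2/10) + 10^(82.7/10) + 10^(83.9/10)) = 94.02 dB SPL.
Excess over the loudest (93.2 dB): 94.02 − 93.2 = 0.8 dB.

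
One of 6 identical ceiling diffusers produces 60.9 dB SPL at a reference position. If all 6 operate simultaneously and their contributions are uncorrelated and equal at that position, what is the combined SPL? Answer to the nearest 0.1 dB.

6 equal incoherent sources raise the level by 10·log₁₀(6) = 7.78 dB.
L_total = 60.9 + 7.78 = 68.7 dB SPL.

68.7 dB SPL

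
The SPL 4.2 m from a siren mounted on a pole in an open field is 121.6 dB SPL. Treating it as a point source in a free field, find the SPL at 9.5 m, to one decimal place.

114.5 dB SPL

Inverse-square spreading gives ΔL = −20·log₁₀(d₂/d₁).
ΔL = −20·log₁₀(9.5/4.2) = -7.09 dB, so L₂ = 121.6 + (-7.09) = 114.5 dB SPL.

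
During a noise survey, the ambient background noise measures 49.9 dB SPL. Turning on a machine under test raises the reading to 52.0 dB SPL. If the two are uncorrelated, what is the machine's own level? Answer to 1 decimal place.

Remove the background by subtracting linear intensities:
L_src = 10·log₁₀(10^(52.0/10) − 10^(49.9/10)) = 10·log₁₀(60770) = 47.8 dB SPL.

47.8 dB SPL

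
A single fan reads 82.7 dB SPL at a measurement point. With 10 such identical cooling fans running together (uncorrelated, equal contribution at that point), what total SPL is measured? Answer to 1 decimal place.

10 equal incoherent sources raise the level by 10·log₁₀(10) = 10.00 dB.
L_total = 82.7 + 10.00 = 92.7 dB SPL.

92.7 dB SPL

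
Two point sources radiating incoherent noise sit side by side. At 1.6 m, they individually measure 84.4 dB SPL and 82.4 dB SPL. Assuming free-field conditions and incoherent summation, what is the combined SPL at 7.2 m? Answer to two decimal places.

Combined at 1.6 m: 10·log₁₀(10^(84.4/10)+10^(82.4/10)) = 86.524 dB SPL.
Then apply −20·log₁₀(7.2/1.6) = -13.064 dB → 73.46 dB SPL.

73.46 dB SPL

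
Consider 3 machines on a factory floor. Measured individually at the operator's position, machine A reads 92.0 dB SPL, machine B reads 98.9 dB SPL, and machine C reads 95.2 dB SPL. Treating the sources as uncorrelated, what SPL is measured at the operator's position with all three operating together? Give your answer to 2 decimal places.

Add the sources as powers (linear), then convert back to dB:
L_total = 10·log₁₀(10^(92.0/10) + 10^(98.9/10) + 10^(95.2/10)) = 10·log₁₀(12659000000) = 101.02 dB SPL.

101.02 dB SPL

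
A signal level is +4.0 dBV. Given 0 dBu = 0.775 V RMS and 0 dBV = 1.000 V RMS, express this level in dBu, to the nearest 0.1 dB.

The offset between the scales is 20·log₁₀(0.775/1.000) = −2.214 dB.
So dBu = +4.0 + 2.214 = +6.2 dBu.

+6.2 dBu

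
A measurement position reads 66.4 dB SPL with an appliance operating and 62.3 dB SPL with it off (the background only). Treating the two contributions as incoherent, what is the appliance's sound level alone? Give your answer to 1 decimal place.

64.3 dB SPL

Subtract intensities: L_src = 10·log₁₀(10^(L_total/10) − 10^(L_bg/10)).
L_src = 10·log₁₀(10^(66.4/10) − 10^(62.3/10)) = 10·log₁₀(2667000) = 64.3 dB SPL.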